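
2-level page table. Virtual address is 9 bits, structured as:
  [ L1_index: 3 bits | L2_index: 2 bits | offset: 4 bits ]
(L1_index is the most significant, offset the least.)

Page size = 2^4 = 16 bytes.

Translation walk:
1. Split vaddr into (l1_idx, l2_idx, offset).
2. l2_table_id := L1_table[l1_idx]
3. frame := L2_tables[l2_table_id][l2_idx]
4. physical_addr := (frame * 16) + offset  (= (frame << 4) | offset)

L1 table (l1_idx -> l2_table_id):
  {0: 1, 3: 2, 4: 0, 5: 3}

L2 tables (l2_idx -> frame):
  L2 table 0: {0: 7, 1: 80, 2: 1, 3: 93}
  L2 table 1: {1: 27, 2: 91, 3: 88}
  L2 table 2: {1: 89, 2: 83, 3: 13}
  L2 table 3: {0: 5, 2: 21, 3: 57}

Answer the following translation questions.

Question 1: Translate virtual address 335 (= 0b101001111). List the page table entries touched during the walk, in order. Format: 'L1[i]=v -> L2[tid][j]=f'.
vaddr = 335 = 0b101001111
Split: l1_idx=5, l2_idx=0, offset=15

Answer: L1[5]=3 -> L2[3][0]=5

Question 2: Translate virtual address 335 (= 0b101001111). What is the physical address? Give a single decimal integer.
vaddr = 335 = 0b101001111
Split: l1_idx=5, l2_idx=0, offset=15
L1[5] = 3
L2[3][0] = 5
paddr = 5 * 16 + 15 = 95

Answer: 95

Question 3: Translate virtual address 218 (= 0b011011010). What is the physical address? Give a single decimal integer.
vaddr = 218 = 0b011011010
Split: l1_idx=3, l2_idx=1, offset=10
L1[3] = 2
L2[2][1] = 89
paddr = 89 * 16 + 10 = 1434

Answer: 1434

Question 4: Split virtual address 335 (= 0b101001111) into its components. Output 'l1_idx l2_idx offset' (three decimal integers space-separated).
Answer: 5 0 15

Derivation:
vaddr = 335 = 0b101001111
  top 3 bits -> l1_idx = 5
  next 2 bits -> l2_idx = 0
  bottom 4 bits -> offset = 15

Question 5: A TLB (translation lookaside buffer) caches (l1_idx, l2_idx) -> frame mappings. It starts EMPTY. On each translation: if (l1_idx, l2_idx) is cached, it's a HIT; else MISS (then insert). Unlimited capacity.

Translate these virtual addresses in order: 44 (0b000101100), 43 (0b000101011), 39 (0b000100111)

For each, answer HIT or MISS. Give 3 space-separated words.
Answer: MISS HIT HIT

Derivation:
vaddr=44: (0,2) not in TLB -> MISS, insert
vaddr=43: (0,2) in TLB -> HIT
vaddr=39: (0,2) in TLB -> HIT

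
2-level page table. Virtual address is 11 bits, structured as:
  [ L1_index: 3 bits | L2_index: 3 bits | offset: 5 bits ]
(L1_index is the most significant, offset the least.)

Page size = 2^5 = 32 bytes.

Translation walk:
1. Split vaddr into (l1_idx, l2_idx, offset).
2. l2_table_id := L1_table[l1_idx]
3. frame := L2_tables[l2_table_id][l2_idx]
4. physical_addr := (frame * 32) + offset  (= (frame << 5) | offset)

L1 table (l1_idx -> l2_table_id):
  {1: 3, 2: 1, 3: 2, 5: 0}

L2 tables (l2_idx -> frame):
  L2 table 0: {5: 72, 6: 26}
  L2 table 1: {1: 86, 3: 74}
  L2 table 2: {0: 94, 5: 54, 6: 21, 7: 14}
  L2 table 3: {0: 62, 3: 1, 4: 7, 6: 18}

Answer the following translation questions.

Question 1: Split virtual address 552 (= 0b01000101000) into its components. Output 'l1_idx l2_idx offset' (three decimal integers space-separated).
vaddr = 552 = 0b01000101000
  top 3 bits -> l1_idx = 2
  next 3 bits -> l2_idx = 1
  bottom 5 bits -> offset = 8

Answer: 2 1 8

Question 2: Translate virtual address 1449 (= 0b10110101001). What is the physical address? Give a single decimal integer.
vaddr = 1449 = 0b10110101001
Split: l1_idx=5, l2_idx=5, offset=9
L1[5] = 0
L2[0][5] = 72
paddr = 72 * 32 + 9 = 2313

Answer: 2313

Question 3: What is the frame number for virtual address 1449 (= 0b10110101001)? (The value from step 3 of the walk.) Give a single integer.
Answer: 72

Derivation:
vaddr = 1449: l1_idx=5, l2_idx=5
L1[5] = 0; L2[0][5] = 72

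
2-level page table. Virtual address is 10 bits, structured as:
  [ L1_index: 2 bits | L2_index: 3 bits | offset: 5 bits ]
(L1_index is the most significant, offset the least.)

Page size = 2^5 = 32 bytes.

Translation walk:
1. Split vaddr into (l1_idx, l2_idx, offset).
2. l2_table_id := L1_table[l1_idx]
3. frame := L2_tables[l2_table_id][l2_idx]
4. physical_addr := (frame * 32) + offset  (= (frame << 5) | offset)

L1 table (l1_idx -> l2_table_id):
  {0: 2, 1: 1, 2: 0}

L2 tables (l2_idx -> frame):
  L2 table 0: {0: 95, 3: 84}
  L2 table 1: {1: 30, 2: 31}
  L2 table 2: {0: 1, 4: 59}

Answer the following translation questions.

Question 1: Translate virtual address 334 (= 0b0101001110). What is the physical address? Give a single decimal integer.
vaddr = 334 = 0b0101001110
Split: l1_idx=1, l2_idx=2, offset=14
L1[1] = 1
L2[1][2] = 31
paddr = 31 * 32 + 14 = 1006

Answer: 1006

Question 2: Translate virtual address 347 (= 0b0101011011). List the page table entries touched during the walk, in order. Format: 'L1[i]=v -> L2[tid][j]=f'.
Answer: L1[1]=1 -> L2[1][2]=31

Derivation:
vaddr = 347 = 0b0101011011
Split: l1_idx=1, l2_idx=2, offset=27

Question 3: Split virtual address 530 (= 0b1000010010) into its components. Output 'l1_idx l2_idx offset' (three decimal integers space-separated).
Answer: 2 0 18

Derivation:
vaddr = 530 = 0b1000010010
  top 2 bits -> l1_idx = 2
  next 3 bits -> l2_idx = 0
  bottom 5 bits -> offset = 18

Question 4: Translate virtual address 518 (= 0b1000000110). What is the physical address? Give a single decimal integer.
vaddr = 518 = 0b1000000110
Split: l1_idx=2, l2_idx=0, offset=6
L1[2] = 0
L2[0][0] = 95
paddr = 95 * 32 + 6 = 3046

Answer: 3046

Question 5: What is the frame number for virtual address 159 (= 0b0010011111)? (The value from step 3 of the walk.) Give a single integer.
Answer: 59

Derivation:
vaddr = 159: l1_idx=0, l2_idx=4
L1[0] = 2; L2[2][4] = 59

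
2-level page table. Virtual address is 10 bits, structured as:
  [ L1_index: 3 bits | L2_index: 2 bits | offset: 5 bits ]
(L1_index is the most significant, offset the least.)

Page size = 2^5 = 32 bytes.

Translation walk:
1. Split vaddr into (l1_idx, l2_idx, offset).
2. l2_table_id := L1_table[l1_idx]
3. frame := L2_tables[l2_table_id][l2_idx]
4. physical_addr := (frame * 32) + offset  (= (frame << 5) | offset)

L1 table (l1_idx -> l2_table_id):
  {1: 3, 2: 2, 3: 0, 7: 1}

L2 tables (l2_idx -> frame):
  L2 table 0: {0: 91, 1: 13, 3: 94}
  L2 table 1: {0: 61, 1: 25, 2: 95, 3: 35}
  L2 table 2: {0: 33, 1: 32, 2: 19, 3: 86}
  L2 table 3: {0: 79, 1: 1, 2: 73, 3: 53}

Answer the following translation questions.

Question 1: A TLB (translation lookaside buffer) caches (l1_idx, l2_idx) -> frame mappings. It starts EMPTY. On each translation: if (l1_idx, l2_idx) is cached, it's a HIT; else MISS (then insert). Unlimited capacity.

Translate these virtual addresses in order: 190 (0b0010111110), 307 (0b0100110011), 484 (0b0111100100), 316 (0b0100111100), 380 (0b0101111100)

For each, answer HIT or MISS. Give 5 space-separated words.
vaddr=190: (1,1) not in TLB -> MISS, insert
vaddr=307: (2,1) not in TLB -> MISS, insert
vaddr=484: (3,3) not in TLB -> MISS, insert
vaddr=316: (2,1) in TLB -> HIT
vaddr=380: (2,3) not in TLB -> MISS, insert

Answer: MISS MISS MISS HIT MISS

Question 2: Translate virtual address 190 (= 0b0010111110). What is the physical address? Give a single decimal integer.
vaddr = 190 = 0b0010111110
Split: l1_idx=1, l2_idx=1, offset=30
L1[1] = 3
L2[3][1] = 1
paddr = 1 * 32 + 30 = 62

Answer: 62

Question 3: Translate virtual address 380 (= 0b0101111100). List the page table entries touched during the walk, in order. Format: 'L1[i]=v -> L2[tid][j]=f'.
Answer: L1[2]=2 -> L2[2][3]=86

Derivation:
vaddr = 380 = 0b0101111100
Split: l1_idx=2, l2_idx=3, offset=28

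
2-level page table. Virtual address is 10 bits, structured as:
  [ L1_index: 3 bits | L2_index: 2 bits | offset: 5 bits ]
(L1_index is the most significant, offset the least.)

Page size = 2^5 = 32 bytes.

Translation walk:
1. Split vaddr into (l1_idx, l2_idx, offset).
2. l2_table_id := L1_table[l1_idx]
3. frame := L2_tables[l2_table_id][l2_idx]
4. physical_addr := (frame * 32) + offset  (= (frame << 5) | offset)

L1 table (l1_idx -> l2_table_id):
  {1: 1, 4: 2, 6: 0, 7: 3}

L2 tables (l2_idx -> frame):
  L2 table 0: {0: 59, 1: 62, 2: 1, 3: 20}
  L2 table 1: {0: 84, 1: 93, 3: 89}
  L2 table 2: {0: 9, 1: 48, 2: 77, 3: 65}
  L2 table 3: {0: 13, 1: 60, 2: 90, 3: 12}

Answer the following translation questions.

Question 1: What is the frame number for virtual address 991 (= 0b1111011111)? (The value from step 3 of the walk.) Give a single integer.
vaddr = 991: l1_idx=7, l2_idx=2
L1[7] = 3; L2[3][2] = 90

Answer: 90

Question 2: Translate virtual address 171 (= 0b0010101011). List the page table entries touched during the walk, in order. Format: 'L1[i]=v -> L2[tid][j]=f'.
vaddr = 171 = 0b0010101011
Split: l1_idx=1, l2_idx=1, offset=11

Answer: L1[1]=1 -> L2[1][1]=93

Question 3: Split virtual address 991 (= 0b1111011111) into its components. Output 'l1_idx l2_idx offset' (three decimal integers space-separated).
Answer: 7 2 31

Derivation:
vaddr = 991 = 0b1111011111
  top 3 bits -> l1_idx = 7
  next 2 bits -> l2_idx = 2
  bottom 5 bits -> offset = 31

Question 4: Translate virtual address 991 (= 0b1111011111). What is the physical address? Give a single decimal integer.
Answer: 2911

Derivation:
vaddr = 991 = 0b1111011111
Split: l1_idx=7, l2_idx=2, offset=31
L1[7] = 3
L2[3][2] = 90
paddr = 90 * 32 + 31 = 2911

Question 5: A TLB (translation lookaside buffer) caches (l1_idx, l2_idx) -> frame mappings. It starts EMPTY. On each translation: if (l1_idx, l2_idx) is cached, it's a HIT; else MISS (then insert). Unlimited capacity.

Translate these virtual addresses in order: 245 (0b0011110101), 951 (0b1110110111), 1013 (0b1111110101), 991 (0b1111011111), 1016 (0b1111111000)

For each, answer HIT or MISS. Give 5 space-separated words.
Answer: MISS MISS MISS MISS HIT

Derivation:
vaddr=245: (1,3) not in TLB -> MISS, insert
vaddr=951: (7,1) not in TLB -> MISS, insert
vaddr=1013: (7,3) not in TLB -> MISS, insert
vaddr=991: (7,2) not in TLB -> MISS, insert
vaddr=1016: (7,3) in TLB -> HIT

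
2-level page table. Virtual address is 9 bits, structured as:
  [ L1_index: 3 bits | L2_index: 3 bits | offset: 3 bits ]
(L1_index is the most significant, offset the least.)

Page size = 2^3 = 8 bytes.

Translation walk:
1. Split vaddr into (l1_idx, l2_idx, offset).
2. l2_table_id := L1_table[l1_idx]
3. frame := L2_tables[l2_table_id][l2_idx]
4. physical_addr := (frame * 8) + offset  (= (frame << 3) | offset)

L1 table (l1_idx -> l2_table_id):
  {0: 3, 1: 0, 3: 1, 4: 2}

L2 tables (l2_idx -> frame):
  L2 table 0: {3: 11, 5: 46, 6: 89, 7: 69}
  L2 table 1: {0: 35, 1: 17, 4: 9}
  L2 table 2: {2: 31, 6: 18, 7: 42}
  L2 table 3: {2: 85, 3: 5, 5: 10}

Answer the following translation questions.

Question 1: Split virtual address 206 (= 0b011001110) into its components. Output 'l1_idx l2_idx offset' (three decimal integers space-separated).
vaddr = 206 = 0b011001110
  top 3 bits -> l1_idx = 3
  next 3 bits -> l2_idx = 1
  bottom 3 bits -> offset = 6

Answer: 3 1 6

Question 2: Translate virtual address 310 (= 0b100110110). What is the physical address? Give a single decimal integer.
vaddr = 310 = 0b100110110
Split: l1_idx=4, l2_idx=6, offset=6
L1[4] = 2
L2[2][6] = 18
paddr = 18 * 8 + 6 = 150

Answer: 150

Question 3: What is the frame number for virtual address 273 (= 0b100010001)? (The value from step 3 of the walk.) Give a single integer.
Answer: 31

Derivation:
vaddr = 273: l1_idx=4, l2_idx=2
L1[4] = 2; L2[2][2] = 31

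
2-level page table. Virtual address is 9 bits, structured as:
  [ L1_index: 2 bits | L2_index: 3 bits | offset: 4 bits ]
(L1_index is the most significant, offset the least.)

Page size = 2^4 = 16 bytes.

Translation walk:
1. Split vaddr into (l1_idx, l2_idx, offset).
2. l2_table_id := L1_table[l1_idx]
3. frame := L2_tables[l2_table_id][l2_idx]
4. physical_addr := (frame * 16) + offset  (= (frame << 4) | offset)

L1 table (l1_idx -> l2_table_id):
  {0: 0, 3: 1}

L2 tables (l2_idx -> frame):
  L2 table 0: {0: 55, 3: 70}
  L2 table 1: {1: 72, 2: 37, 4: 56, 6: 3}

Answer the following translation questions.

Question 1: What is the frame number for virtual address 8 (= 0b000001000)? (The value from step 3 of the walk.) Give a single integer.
Answer: 55

Derivation:
vaddr = 8: l1_idx=0, l2_idx=0
L1[0] = 0; L2[0][0] = 55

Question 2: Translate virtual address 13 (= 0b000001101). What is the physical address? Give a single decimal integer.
Answer: 893

Derivation:
vaddr = 13 = 0b000001101
Split: l1_idx=0, l2_idx=0, offset=13
L1[0] = 0
L2[0][0] = 55
paddr = 55 * 16 + 13 = 893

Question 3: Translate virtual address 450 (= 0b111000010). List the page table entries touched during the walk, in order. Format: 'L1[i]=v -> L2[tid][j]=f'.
vaddr = 450 = 0b111000010
Split: l1_idx=3, l2_idx=4, offset=2

Answer: L1[3]=1 -> L2[1][4]=56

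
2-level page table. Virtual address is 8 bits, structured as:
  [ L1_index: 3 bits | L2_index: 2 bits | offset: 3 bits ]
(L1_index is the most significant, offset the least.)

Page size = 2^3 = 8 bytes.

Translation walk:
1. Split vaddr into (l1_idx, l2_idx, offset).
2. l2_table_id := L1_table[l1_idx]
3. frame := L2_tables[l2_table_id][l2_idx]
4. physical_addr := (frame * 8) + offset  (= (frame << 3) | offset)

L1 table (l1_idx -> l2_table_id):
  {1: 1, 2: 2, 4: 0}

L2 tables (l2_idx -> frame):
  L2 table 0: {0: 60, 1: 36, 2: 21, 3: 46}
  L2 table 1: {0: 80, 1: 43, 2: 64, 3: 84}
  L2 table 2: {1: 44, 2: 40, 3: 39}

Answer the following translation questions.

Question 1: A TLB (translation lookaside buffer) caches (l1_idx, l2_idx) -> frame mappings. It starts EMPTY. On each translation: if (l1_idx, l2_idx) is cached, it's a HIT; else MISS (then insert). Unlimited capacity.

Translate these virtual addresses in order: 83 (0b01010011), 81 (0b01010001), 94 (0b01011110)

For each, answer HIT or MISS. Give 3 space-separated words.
Answer: MISS HIT MISS

Derivation:
vaddr=83: (2,2) not in TLB -> MISS, insert
vaddr=81: (2,2) in TLB -> HIT
vaddr=94: (2,3) not in TLB -> MISS, insert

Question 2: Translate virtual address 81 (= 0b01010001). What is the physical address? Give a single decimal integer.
Answer: 321

Derivation:
vaddr = 81 = 0b01010001
Split: l1_idx=2, l2_idx=2, offset=1
L1[2] = 2
L2[2][2] = 40
paddr = 40 * 8 + 1 = 321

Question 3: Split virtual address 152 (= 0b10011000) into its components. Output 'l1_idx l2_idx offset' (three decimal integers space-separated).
vaddr = 152 = 0b10011000
  top 3 bits -> l1_idx = 4
  next 2 bits -> l2_idx = 3
  bottom 3 bits -> offset = 0

Answer: 4 3 0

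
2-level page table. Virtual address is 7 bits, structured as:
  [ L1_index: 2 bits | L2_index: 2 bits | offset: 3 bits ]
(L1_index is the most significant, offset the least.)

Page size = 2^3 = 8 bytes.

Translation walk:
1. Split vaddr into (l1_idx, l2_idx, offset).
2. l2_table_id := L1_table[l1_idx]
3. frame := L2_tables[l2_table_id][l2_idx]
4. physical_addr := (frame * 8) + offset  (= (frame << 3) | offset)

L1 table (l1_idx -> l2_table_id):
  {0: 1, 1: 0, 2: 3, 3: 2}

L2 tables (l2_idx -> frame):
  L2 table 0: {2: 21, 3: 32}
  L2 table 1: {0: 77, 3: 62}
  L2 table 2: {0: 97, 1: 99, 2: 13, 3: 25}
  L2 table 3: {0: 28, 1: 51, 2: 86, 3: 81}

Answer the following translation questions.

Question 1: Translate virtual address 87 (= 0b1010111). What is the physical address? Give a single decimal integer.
vaddr = 87 = 0b1010111
Split: l1_idx=2, l2_idx=2, offset=7
L1[2] = 3
L2[3][2] = 86
paddr = 86 * 8 + 7 = 695

Answer: 695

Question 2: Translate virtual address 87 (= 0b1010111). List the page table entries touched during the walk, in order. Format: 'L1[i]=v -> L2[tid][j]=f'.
Answer: L1[2]=3 -> L2[3][2]=86

Derivation:
vaddr = 87 = 0b1010111
Split: l1_idx=2, l2_idx=2, offset=7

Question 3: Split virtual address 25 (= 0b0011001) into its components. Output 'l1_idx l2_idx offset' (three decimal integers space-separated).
vaddr = 25 = 0b0011001
  top 2 bits -> l1_idx = 0
  next 2 bits -> l2_idx = 3
  bottom 3 bits -> offset = 1

Answer: 0 3 1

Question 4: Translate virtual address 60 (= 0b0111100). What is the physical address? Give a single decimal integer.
vaddr = 60 = 0b0111100
Split: l1_idx=1, l2_idx=3, offset=4
L1[1] = 0
L2[0][3] = 32
paddr = 32 * 8 + 4 = 260

Answer: 260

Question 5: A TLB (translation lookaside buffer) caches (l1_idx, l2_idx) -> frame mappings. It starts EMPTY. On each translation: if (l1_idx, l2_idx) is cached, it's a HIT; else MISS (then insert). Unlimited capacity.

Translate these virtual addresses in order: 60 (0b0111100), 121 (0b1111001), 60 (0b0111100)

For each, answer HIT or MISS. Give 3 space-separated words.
vaddr=60: (1,3) not in TLB -> MISS, insert
vaddr=121: (3,3) not in TLB -> MISS, insert
vaddr=60: (1,3) in TLB -> HIT

Answer: MISS MISS HIT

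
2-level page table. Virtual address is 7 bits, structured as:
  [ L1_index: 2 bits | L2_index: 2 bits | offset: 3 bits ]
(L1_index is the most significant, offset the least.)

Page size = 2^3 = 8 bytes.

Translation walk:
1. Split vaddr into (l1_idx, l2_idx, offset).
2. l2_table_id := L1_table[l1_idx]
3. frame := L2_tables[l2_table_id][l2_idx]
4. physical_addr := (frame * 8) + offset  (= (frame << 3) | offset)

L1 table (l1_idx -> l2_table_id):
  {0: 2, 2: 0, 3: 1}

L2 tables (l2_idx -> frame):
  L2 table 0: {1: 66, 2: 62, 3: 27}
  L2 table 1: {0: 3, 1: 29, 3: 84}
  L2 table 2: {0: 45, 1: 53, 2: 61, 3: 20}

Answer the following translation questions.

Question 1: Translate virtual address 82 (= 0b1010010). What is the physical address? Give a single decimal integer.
Answer: 498

Derivation:
vaddr = 82 = 0b1010010
Split: l1_idx=2, l2_idx=2, offset=2
L1[2] = 0
L2[0][2] = 62
paddr = 62 * 8 + 2 = 498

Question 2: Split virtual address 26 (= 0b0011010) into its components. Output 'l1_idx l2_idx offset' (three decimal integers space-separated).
Answer: 0 3 2

Derivation:
vaddr = 26 = 0b0011010
  top 2 bits -> l1_idx = 0
  next 2 bits -> l2_idx = 3
  bottom 3 bits -> offset = 2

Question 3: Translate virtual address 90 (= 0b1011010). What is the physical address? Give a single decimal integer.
vaddr = 90 = 0b1011010
Split: l1_idx=2, l2_idx=3, offset=2
L1[2] = 0
L2[0][3] = 27
paddr = 27 * 8 + 2 = 218

Answer: 218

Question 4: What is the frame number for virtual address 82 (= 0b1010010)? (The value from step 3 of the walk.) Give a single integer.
Answer: 62

Derivation:
vaddr = 82: l1_idx=2, l2_idx=2
L1[2] = 0; L2[0][2] = 62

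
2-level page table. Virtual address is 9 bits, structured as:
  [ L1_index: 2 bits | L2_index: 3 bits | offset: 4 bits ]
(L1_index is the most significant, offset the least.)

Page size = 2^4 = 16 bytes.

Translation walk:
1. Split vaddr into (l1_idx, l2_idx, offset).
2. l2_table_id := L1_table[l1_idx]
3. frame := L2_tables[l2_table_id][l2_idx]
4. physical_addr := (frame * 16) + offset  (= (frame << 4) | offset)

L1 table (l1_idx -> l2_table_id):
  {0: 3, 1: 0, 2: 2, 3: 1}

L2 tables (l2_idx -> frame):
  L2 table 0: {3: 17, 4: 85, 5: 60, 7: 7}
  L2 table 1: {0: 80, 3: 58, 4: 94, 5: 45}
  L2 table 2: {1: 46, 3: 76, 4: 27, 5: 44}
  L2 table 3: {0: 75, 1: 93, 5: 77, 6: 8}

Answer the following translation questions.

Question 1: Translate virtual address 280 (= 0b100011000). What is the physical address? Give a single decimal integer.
Answer: 744

Derivation:
vaddr = 280 = 0b100011000
Split: l1_idx=2, l2_idx=1, offset=8
L1[2] = 2
L2[2][1] = 46
paddr = 46 * 16 + 8 = 744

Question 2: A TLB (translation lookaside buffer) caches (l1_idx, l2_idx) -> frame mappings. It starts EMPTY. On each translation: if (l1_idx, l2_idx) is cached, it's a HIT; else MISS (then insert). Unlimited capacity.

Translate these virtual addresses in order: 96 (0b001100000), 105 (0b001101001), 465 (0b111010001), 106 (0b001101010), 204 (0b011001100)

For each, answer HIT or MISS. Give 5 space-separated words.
vaddr=96: (0,6) not in TLB -> MISS, insert
vaddr=105: (0,6) in TLB -> HIT
vaddr=465: (3,5) not in TLB -> MISS, insert
vaddr=106: (0,6) in TLB -> HIT
vaddr=204: (1,4) not in TLB -> MISS, insert

Answer: MISS HIT MISS HIT MISS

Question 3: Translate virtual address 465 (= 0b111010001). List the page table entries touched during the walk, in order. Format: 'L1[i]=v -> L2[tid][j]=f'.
Answer: L1[3]=1 -> L2[1][5]=45

Derivation:
vaddr = 465 = 0b111010001
Split: l1_idx=3, l2_idx=5, offset=1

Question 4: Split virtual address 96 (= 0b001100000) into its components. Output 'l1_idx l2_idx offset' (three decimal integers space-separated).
vaddr = 96 = 0b001100000
  top 2 bits -> l1_idx = 0
  next 3 bits -> l2_idx = 6
  bottom 4 bits -> offset = 0

Answer: 0 6 0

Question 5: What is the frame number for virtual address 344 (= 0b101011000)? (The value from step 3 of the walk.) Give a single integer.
Answer: 44

Derivation:
vaddr = 344: l1_idx=2, l2_idx=5
L1[2] = 2; L2[2][5] = 44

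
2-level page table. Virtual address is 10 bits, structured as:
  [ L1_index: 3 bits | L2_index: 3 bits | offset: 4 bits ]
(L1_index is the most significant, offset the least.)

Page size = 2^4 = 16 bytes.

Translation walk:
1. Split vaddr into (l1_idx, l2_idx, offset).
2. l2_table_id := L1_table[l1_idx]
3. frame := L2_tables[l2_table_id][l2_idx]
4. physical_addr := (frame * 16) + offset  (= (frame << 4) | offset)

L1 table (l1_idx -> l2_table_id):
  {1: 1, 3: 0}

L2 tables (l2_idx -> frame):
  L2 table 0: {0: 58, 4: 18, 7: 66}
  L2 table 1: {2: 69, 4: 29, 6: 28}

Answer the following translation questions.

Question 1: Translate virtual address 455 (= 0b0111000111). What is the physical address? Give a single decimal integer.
Answer: 295

Derivation:
vaddr = 455 = 0b0111000111
Split: l1_idx=3, l2_idx=4, offset=7
L1[3] = 0
L2[0][4] = 18
paddr = 18 * 16 + 7 = 295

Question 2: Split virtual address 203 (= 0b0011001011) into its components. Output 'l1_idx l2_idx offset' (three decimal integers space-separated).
vaddr = 203 = 0b0011001011
  top 3 bits -> l1_idx = 1
  next 3 bits -> l2_idx = 4
  bottom 4 bits -> offset = 11

Answer: 1 4 11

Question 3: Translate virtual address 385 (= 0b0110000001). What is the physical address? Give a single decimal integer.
vaddr = 385 = 0b0110000001
Split: l1_idx=3, l2_idx=0, offset=1
L1[3] = 0
L2[0][0] = 58
paddr = 58 * 16 + 1 = 929

Answer: 929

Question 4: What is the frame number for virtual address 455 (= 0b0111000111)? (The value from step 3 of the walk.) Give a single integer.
vaddr = 455: l1_idx=3, l2_idx=4
L1[3] = 0; L2[0][4] = 18

Answer: 18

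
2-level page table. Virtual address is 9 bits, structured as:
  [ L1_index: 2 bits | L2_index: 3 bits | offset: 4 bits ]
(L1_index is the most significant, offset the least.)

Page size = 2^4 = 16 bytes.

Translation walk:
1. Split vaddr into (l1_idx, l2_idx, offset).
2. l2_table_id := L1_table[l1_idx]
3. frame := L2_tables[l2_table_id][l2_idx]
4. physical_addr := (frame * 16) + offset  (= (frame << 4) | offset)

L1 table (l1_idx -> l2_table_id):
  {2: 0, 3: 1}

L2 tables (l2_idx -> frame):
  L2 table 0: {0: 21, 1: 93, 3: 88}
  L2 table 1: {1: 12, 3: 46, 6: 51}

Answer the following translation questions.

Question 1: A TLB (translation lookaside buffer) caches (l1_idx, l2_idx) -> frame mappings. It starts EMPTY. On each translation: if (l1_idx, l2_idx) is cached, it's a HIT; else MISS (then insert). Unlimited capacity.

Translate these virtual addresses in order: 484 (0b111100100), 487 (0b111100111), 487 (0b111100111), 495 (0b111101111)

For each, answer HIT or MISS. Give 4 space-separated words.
vaddr=484: (3,6) not in TLB -> MISS, insert
vaddr=487: (3,6) in TLB -> HIT
vaddr=487: (3,6) in TLB -> HIT
vaddr=495: (3,6) in TLB -> HIT

Answer: MISS HIT HIT HIT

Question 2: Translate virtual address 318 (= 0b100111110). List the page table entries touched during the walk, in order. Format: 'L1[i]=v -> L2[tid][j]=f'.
vaddr = 318 = 0b100111110
Split: l1_idx=2, l2_idx=3, offset=14

Answer: L1[2]=0 -> L2[0][3]=88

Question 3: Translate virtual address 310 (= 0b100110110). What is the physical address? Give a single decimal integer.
Answer: 1414

Derivation:
vaddr = 310 = 0b100110110
Split: l1_idx=2, l2_idx=3, offset=6
L1[2] = 0
L2[0][3] = 88
paddr = 88 * 16 + 6 = 1414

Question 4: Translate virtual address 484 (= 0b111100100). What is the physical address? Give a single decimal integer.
Answer: 820

Derivation:
vaddr = 484 = 0b111100100
Split: l1_idx=3, l2_idx=6, offset=4
L1[3] = 1
L2[1][6] = 51
paddr = 51 * 16 + 4 = 820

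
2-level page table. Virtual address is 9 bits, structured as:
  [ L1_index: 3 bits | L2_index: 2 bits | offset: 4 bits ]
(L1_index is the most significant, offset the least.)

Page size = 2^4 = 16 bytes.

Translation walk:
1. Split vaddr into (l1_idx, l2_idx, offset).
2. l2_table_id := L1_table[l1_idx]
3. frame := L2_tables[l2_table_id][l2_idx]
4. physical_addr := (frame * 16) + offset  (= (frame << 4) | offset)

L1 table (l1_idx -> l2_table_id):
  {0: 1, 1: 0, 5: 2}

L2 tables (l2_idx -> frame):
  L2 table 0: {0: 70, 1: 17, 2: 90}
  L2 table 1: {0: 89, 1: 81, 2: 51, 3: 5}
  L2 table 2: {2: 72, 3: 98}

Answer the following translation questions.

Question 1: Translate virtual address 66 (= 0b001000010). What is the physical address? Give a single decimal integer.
Answer: 1122

Derivation:
vaddr = 66 = 0b001000010
Split: l1_idx=1, l2_idx=0, offset=2
L1[1] = 0
L2[0][0] = 70
paddr = 70 * 16 + 2 = 1122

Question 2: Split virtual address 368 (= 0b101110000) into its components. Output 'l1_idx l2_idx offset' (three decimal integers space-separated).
vaddr = 368 = 0b101110000
  top 3 bits -> l1_idx = 5
  next 2 bits -> l2_idx = 3
  bottom 4 bits -> offset = 0

Answer: 5 3 0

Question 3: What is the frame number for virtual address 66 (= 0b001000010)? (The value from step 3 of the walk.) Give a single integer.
vaddr = 66: l1_idx=1, l2_idx=0
L1[1] = 0; L2[0][0] = 70

Answer: 70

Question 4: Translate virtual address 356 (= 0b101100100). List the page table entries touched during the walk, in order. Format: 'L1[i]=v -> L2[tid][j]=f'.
Answer: L1[5]=2 -> L2[2][2]=72

Derivation:
vaddr = 356 = 0b101100100
Split: l1_idx=5, l2_idx=2, offset=4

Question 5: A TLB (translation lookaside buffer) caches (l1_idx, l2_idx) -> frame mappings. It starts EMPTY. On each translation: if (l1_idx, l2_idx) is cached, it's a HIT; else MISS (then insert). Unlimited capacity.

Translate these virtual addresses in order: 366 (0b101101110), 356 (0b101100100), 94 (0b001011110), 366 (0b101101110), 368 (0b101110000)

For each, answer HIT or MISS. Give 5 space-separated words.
Answer: MISS HIT MISS HIT MISS

Derivation:
vaddr=366: (5,2) not in TLB -> MISS, insert
vaddr=356: (5,2) in TLB -> HIT
vaddr=94: (1,1) not in TLB -> MISS, insert
vaddr=366: (5,2) in TLB -> HIT
vaddr=368: (5,3) not in TLB -> MISS, insert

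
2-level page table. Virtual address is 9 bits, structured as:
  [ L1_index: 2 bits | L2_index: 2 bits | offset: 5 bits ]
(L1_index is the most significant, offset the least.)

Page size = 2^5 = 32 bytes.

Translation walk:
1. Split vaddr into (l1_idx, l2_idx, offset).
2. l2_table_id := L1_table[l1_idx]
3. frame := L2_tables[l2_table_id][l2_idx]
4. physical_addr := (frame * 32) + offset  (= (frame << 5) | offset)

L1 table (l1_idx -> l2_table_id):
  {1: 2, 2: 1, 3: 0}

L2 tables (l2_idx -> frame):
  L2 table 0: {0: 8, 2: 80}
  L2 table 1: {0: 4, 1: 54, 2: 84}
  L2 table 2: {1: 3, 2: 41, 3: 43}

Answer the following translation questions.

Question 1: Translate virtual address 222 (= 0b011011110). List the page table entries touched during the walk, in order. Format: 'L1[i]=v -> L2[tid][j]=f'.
vaddr = 222 = 0b011011110
Split: l1_idx=1, l2_idx=2, offset=30

Answer: L1[1]=2 -> L2[2][2]=41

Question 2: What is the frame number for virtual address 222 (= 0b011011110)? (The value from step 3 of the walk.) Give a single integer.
vaddr = 222: l1_idx=1, l2_idx=2
L1[1] = 2; L2[2][2] = 41

Answer: 41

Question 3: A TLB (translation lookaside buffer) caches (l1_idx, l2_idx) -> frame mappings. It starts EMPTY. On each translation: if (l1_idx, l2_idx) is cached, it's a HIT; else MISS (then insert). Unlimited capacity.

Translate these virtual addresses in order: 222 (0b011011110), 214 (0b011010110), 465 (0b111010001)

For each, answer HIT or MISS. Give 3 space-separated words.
Answer: MISS HIT MISS

Derivation:
vaddr=222: (1,2) not in TLB -> MISS, insert
vaddr=214: (1,2) in TLB -> HIT
vaddr=465: (3,2) not in TLB -> MISS, insert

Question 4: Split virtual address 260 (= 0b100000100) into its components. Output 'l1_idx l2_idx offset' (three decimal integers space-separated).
Answer: 2 0 4

Derivation:
vaddr = 260 = 0b100000100
  top 2 bits -> l1_idx = 2
  next 2 bits -> l2_idx = 0
  bottom 5 bits -> offset = 4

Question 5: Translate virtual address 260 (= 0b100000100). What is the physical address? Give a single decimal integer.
Answer: 132

Derivation:
vaddr = 260 = 0b100000100
Split: l1_idx=2, l2_idx=0, offset=4
L1[2] = 1
L2[1][0] = 4
paddr = 4 * 32 + 4 = 132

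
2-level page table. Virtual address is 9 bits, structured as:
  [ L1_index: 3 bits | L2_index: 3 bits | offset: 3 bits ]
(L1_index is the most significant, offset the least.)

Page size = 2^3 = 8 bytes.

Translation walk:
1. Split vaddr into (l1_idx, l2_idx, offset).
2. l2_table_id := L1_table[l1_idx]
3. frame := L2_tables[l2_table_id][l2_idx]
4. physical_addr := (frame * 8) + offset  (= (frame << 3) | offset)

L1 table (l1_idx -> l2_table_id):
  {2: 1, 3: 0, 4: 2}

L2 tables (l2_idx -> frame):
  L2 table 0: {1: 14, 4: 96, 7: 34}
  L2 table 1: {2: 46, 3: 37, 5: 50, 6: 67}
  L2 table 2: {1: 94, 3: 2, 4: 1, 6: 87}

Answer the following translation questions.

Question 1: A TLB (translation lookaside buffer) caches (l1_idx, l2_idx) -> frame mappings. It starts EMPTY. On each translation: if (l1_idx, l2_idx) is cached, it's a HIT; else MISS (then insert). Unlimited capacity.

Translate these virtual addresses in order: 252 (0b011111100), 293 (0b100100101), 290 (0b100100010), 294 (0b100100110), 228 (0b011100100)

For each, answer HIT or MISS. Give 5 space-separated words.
Answer: MISS MISS HIT HIT MISS

Derivation:
vaddr=252: (3,7) not in TLB -> MISS, insert
vaddr=293: (4,4) not in TLB -> MISS, insert
vaddr=290: (4,4) in TLB -> HIT
vaddr=294: (4,4) in TLB -> HIT
vaddr=228: (3,4) not in TLB -> MISS, insert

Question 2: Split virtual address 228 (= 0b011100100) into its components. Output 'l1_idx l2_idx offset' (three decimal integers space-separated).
Answer: 3 4 4

Derivation:
vaddr = 228 = 0b011100100
  top 3 bits -> l1_idx = 3
  next 3 bits -> l2_idx = 4
  bottom 3 bits -> offset = 4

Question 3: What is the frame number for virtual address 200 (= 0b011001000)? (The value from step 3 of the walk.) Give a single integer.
Answer: 14

Derivation:
vaddr = 200: l1_idx=3, l2_idx=1
L1[3] = 0; L2[0][1] = 14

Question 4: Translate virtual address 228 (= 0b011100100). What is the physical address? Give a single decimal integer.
Answer: 772

Derivation:
vaddr = 228 = 0b011100100
Split: l1_idx=3, l2_idx=4, offset=4
L1[3] = 0
L2[0][4] = 96
paddr = 96 * 8 + 4 = 772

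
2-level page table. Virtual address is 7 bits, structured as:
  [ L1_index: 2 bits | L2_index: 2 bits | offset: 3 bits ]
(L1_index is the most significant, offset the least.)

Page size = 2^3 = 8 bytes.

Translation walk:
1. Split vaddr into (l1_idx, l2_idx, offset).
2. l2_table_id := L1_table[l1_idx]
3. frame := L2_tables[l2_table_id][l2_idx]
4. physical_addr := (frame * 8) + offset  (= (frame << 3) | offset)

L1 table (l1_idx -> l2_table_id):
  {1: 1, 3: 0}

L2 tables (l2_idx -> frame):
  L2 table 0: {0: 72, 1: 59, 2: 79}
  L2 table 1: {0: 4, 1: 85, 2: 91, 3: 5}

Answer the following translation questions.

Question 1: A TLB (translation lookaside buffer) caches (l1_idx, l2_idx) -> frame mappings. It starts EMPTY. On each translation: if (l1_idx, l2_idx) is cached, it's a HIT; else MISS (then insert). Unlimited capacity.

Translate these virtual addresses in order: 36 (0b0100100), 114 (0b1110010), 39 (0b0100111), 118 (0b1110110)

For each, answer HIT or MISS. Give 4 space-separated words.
vaddr=36: (1,0) not in TLB -> MISS, insert
vaddr=114: (3,2) not in TLB -> MISS, insert
vaddr=39: (1,0) in TLB -> HIT
vaddr=118: (3,2) in TLB -> HIT

Answer: MISS MISS HIT HIT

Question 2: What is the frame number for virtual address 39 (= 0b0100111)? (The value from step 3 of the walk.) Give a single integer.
vaddr = 39: l1_idx=1, l2_idx=0
L1[1] = 1; L2[1][0] = 4

Answer: 4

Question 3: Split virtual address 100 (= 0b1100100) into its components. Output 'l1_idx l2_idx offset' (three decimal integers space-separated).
vaddr = 100 = 0b1100100
  top 2 bits -> l1_idx = 3
  next 2 bits -> l2_idx = 0
  bottom 3 bits -> offset = 4

Answer: 3 0 4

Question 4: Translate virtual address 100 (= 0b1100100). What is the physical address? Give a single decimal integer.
Answer: 580

Derivation:
vaddr = 100 = 0b1100100
Split: l1_idx=3, l2_idx=0, offset=4
L1[3] = 0
L2[0][0] = 72
paddr = 72 * 8 + 4 = 580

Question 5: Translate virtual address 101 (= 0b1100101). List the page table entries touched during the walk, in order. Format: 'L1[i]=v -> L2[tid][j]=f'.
Answer: L1[3]=0 -> L2[0][0]=72

Derivation:
vaddr = 101 = 0b1100101
Split: l1_idx=3, l2_idx=0, offset=5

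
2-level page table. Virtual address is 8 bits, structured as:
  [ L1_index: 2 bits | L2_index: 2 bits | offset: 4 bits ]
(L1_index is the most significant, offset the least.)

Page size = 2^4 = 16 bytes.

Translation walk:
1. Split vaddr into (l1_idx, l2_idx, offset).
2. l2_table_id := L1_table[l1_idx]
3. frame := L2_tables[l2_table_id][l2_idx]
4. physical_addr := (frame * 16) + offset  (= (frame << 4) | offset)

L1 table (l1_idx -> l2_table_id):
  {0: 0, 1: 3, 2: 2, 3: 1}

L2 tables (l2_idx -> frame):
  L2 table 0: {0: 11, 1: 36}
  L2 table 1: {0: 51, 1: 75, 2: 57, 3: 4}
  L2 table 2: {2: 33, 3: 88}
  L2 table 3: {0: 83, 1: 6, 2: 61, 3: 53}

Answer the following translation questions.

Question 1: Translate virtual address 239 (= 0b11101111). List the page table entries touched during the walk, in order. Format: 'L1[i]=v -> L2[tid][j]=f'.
Answer: L1[3]=1 -> L2[1][2]=57

Derivation:
vaddr = 239 = 0b11101111
Split: l1_idx=3, l2_idx=2, offset=15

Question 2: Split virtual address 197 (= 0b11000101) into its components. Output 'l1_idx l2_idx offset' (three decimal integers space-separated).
vaddr = 197 = 0b11000101
  top 2 bits -> l1_idx = 3
  next 2 bits -> l2_idx = 0
  bottom 4 bits -> offset = 5

Answer: 3 0 5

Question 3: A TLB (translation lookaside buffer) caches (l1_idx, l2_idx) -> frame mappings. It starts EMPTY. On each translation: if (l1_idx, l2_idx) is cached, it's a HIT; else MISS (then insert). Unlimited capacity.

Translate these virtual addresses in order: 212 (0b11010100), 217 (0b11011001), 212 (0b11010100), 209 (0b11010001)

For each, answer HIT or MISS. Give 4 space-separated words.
Answer: MISS HIT HIT HIT

Derivation:
vaddr=212: (3,1) not in TLB -> MISS, insert
vaddr=217: (3,1) in TLB -> HIT
vaddr=212: (3,1) in TLB -> HIT
vaddr=209: (3,1) in TLB -> HIT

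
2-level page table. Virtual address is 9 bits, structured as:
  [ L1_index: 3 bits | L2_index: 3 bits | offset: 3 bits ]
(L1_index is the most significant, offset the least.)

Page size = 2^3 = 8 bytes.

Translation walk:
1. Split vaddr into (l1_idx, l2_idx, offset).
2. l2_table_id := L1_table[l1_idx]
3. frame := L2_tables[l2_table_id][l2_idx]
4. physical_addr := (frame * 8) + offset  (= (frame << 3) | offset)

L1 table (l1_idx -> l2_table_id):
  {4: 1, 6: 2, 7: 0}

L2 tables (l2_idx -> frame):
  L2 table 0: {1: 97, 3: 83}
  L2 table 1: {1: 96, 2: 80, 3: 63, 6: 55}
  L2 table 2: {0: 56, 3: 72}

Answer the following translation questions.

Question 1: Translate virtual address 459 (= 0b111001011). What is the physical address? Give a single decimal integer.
Answer: 779

Derivation:
vaddr = 459 = 0b111001011
Split: l1_idx=7, l2_idx=1, offset=3
L1[7] = 0
L2[0][1] = 97
paddr = 97 * 8 + 3 = 779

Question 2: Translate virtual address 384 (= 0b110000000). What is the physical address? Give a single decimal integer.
vaddr = 384 = 0b110000000
Split: l1_idx=6, l2_idx=0, offset=0
L1[6] = 2
L2[2][0] = 56
paddr = 56 * 8 + 0 = 448

Answer: 448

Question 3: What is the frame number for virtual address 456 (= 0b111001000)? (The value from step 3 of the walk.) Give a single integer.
Answer: 97

Derivation:
vaddr = 456: l1_idx=7, l2_idx=1
L1[7] = 0; L2[0][1] = 97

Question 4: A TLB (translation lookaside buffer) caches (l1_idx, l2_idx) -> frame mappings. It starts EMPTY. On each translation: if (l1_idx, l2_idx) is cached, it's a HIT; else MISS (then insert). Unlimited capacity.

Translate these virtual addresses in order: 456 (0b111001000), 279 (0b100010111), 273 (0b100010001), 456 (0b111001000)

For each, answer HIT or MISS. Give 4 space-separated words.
vaddr=456: (7,1) not in TLB -> MISS, insert
vaddr=279: (4,2) not in TLB -> MISS, insert
vaddr=273: (4,2) in TLB -> HIT
vaddr=456: (7,1) in TLB -> HIT

Answer: MISS MISS HIT HIT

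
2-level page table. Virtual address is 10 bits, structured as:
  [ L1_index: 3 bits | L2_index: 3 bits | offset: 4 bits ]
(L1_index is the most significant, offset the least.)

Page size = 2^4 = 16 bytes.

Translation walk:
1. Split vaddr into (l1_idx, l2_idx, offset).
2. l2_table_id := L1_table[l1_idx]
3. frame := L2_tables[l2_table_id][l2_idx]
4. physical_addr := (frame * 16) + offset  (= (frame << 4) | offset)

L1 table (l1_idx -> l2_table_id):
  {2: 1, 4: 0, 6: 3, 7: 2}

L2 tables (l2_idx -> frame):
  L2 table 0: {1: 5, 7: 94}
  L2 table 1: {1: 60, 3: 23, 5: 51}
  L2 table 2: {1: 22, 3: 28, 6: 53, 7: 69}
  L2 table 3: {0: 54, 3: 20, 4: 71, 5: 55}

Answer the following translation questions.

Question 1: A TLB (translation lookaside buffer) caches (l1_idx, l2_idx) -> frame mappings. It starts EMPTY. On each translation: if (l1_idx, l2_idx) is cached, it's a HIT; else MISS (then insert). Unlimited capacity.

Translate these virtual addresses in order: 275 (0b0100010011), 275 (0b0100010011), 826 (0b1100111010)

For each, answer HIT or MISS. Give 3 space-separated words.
vaddr=275: (2,1) not in TLB -> MISS, insert
vaddr=275: (2,1) in TLB -> HIT
vaddr=826: (6,3) not in TLB -> MISS, insert

Answer: MISS HIT MISS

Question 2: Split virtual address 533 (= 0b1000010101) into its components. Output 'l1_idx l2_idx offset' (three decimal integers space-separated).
vaddr = 533 = 0b1000010101
  top 3 bits -> l1_idx = 4
  next 3 bits -> l2_idx = 1
  bottom 4 bits -> offset = 5

Answer: 4 1 5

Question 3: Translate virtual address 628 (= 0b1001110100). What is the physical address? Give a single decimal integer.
vaddr = 628 = 0b1001110100
Split: l1_idx=4, l2_idx=7, offset=4
L1[4] = 0
L2[0][7] = 94
paddr = 94 * 16 + 4 = 1508

Answer: 1508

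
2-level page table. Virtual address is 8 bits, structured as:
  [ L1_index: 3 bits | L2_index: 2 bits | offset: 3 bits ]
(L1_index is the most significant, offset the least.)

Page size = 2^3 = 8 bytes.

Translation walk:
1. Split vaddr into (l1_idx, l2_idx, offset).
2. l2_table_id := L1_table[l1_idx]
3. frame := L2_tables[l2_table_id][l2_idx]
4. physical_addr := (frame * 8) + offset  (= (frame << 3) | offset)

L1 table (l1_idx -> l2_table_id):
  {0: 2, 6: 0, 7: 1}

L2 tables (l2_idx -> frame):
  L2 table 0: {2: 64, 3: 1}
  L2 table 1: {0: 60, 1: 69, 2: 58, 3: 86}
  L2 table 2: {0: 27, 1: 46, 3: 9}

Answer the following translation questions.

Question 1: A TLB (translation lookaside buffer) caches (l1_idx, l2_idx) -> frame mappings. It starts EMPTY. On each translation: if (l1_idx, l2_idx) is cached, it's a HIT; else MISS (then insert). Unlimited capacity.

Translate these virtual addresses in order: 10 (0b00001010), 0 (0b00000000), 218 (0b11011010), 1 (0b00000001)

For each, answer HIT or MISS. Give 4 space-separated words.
Answer: MISS MISS MISS HIT

Derivation:
vaddr=10: (0,1) not in TLB -> MISS, insert
vaddr=0: (0,0) not in TLB -> MISS, insert
vaddr=218: (6,3) not in TLB -> MISS, insert
vaddr=1: (0,0) in TLB -> HIT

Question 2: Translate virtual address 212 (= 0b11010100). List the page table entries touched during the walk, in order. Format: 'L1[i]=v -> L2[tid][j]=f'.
Answer: L1[6]=0 -> L2[0][2]=64

Derivation:
vaddr = 212 = 0b11010100
Split: l1_idx=6, l2_idx=2, offset=4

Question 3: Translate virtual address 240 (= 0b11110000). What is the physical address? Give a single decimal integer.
Answer: 464

Derivation:
vaddr = 240 = 0b11110000
Split: l1_idx=7, l2_idx=2, offset=0
L1[7] = 1
L2[1][2] = 58
paddr = 58 * 8 + 0 = 464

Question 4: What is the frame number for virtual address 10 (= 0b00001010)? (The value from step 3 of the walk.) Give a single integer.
Answer: 46

Derivation:
vaddr = 10: l1_idx=0, l2_idx=1
L1[0] = 2; L2[2][1] = 46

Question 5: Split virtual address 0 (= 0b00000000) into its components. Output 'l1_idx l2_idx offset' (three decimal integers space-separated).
vaddr = 0 = 0b00000000
  top 3 bits -> l1_idx = 0
  next 2 bits -> l2_idx = 0
  bottom 3 bits -> offset = 0

Answer: 0 0 0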